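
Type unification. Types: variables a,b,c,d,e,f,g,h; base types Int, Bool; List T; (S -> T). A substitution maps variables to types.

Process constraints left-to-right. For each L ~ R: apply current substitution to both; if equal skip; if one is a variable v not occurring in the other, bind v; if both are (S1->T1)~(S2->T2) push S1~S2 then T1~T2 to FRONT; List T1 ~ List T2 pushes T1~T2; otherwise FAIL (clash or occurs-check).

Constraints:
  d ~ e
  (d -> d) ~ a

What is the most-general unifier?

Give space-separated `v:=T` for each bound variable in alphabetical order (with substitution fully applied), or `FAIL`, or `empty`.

step 1: unify d ~ e  [subst: {-} | 1 pending]
  bind d := e
step 2: unify (e -> e) ~ a  [subst: {d:=e} | 0 pending]
  bind a := (e -> e)

Answer: a:=(e -> e) d:=e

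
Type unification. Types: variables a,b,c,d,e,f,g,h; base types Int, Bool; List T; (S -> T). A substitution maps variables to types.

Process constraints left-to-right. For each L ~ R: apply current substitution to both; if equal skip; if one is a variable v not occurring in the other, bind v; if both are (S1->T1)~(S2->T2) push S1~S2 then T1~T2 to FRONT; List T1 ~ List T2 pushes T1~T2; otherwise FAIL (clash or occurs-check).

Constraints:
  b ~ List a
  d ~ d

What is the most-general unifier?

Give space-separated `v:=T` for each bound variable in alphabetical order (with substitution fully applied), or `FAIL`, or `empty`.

step 1: unify b ~ List a  [subst: {-} | 1 pending]
  bind b := List a
step 2: unify d ~ d  [subst: {b:=List a} | 0 pending]
  -> identical, skip

Answer: b:=List a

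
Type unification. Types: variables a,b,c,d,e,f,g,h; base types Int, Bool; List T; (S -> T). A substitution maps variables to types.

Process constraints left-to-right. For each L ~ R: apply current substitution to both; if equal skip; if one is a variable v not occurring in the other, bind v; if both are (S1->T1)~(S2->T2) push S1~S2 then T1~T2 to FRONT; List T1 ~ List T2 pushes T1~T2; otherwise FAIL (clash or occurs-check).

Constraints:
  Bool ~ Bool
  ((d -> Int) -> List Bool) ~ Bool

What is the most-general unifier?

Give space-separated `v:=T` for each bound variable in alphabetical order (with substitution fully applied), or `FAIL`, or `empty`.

step 1: unify Bool ~ Bool  [subst: {-} | 1 pending]
  -> identical, skip
step 2: unify ((d -> Int) -> List Bool) ~ Bool  [subst: {-} | 0 pending]
  clash: ((d -> Int) -> List Bool) vs Bool

Answer: FAIL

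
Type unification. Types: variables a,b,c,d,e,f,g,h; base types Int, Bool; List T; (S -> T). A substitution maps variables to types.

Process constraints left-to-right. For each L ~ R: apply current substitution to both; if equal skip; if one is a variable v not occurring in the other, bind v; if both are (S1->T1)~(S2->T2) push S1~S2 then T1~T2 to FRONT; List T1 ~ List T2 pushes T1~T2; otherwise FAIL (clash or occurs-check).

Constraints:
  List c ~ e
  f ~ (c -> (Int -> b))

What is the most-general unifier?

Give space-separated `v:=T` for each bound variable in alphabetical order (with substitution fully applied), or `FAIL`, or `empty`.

Answer: e:=List c f:=(c -> (Int -> b))

Derivation:
step 1: unify List c ~ e  [subst: {-} | 1 pending]
  bind e := List c
step 2: unify f ~ (c -> (Int -> b))  [subst: {e:=List c} | 0 pending]
  bind f := (c -> (Int -> b))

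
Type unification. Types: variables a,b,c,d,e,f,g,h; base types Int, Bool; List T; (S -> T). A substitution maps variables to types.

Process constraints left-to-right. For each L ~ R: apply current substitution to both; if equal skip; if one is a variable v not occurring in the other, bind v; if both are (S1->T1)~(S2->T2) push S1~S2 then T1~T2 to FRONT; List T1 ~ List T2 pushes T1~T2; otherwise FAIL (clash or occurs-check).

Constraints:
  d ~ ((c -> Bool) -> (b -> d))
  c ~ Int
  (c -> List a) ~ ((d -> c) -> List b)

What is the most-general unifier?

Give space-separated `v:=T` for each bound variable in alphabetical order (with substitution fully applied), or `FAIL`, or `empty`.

Answer: FAIL

Derivation:
step 1: unify d ~ ((c -> Bool) -> (b -> d))  [subst: {-} | 2 pending]
  occurs-check fail: d in ((c -> Bool) -> (b -> d))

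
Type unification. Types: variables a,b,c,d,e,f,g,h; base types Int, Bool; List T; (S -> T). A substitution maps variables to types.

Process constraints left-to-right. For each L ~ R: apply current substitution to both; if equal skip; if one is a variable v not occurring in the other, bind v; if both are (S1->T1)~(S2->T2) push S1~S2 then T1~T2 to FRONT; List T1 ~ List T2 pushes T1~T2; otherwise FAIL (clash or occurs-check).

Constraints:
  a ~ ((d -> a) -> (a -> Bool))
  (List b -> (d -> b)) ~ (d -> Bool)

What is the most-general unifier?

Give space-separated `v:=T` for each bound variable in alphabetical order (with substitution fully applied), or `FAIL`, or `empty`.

Answer: FAIL

Derivation:
step 1: unify a ~ ((d -> a) -> (a -> Bool))  [subst: {-} | 1 pending]
  occurs-check fail: a in ((d -> a) -> (a -> Bool))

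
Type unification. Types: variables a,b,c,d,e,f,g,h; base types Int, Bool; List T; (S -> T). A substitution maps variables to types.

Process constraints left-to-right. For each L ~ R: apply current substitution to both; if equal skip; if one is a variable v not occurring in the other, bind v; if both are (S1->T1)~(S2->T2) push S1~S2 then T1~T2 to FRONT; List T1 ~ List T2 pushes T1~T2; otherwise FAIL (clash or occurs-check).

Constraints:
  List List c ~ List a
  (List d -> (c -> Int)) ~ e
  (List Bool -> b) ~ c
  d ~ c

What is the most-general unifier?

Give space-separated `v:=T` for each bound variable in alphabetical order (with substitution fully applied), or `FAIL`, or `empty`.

Answer: a:=List (List Bool -> b) c:=(List Bool -> b) d:=(List Bool -> b) e:=(List (List Bool -> b) -> ((List Bool -> b) -> Int))

Derivation:
step 1: unify List List c ~ List a  [subst: {-} | 3 pending]
  -> decompose List: push List c~a
step 2: unify List c ~ a  [subst: {-} | 3 pending]
  bind a := List c
step 3: unify (List d -> (c -> Int)) ~ e  [subst: {a:=List c} | 2 pending]
  bind e := (List d -> (c -> Int))
step 4: unify (List Bool -> b) ~ c  [subst: {a:=List c, e:=(List d -> (c -> Int))} | 1 pending]
  bind c := (List Bool -> b)
step 5: unify d ~ (List Bool -> b)  [subst: {a:=List c, e:=(List d -> (c -> Int)), c:=(List Bool -> b)} | 0 pending]
  bind d := (List Bool -> b)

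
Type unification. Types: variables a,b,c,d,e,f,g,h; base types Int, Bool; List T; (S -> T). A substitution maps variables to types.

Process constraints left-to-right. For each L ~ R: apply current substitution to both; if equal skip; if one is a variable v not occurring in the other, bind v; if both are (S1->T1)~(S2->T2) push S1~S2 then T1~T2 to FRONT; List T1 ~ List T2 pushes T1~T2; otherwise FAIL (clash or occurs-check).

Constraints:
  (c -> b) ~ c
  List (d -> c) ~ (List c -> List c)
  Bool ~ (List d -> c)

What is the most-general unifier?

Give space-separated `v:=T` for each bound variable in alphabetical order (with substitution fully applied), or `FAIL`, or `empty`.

step 1: unify (c -> b) ~ c  [subst: {-} | 2 pending]
  occurs-check fail

Answer: FAIL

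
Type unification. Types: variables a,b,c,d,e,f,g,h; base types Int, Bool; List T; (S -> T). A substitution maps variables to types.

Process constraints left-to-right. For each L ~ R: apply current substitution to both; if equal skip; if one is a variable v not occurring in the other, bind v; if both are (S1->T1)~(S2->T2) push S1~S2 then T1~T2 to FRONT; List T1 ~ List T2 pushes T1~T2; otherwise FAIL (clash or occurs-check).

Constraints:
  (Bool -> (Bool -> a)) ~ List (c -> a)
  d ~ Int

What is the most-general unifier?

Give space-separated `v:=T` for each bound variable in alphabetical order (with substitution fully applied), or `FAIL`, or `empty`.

step 1: unify (Bool -> (Bool -> a)) ~ List (c -> a)  [subst: {-} | 1 pending]
  clash: (Bool -> (Bool -> a)) vs List (c -> a)

Answer: FAIL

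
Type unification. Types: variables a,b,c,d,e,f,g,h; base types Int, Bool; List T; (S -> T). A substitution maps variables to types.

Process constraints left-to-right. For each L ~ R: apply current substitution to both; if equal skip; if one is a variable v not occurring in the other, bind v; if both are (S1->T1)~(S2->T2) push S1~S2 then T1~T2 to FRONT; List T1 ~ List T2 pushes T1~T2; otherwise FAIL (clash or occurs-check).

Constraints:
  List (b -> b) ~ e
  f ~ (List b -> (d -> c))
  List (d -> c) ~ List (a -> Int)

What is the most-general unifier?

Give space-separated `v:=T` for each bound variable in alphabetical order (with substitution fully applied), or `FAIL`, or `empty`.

Answer: c:=Int d:=a e:=List (b -> b) f:=(List b -> (a -> Int))

Derivation:
step 1: unify List (b -> b) ~ e  [subst: {-} | 2 pending]
  bind e := List (b -> b)
step 2: unify f ~ (List b -> (d -> c))  [subst: {e:=List (b -> b)} | 1 pending]
  bind f := (List b -> (d -> c))
step 3: unify List (d -> c) ~ List (a -> Int)  [subst: {e:=List (b -> b), f:=(List b -> (d -> c))} | 0 pending]
  -> decompose List: push (d -> c)~(a -> Int)
step 4: unify (d -> c) ~ (a -> Int)  [subst: {e:=List (b -> b), f:=(List b -> (d -> c))} | 0 pending]
  -> decompose arrow: push d~a, c~Int
step 5: unify d ~ a  [subst: {e:=List (b -> b), f:=(List b -> (d -> c))} | 1 pending]
  bind d := a
step 6: unify c ~ Int  [subst: {e:=List (b -> b), f:=(List b -> (d -> c)), d:=a} | 0 pending]
  bind c := Int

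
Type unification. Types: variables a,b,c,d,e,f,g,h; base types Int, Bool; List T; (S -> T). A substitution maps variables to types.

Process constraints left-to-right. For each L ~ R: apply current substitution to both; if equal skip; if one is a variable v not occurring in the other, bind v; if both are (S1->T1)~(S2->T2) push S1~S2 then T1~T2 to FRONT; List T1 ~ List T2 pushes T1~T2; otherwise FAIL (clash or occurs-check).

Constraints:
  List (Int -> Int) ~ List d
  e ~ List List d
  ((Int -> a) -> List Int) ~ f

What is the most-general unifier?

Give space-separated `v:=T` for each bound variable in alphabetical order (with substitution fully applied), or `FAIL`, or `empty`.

Answer: d:=(Int -> Int) e:=List List (Int -> Int) f:=((Int -> a) -> List Int)

Derivation:
step 1: unify List (Int -> Int) ~ List d  [subst: {-} | 2 pending]
  -> decompose List: push (Int -> Int)~d
step 2: unify (Int -> Int) ~ d  [subst: {-} | 2 pending]
  bind d := (Int -> Int)
step 3: unify e ~ List List (Int -> Int)  [subst: {d:=(Int -> Int)} | 1 pending]
  bind e := List List (Int -> Int)
step 4: unify ((Int -> a) -> List Int) ~ f  [subst: {d:=(Int -> Int), e:=List List (Int -> Int)} | 0 pending]
  bind f := ((Int -> a) -> List Int)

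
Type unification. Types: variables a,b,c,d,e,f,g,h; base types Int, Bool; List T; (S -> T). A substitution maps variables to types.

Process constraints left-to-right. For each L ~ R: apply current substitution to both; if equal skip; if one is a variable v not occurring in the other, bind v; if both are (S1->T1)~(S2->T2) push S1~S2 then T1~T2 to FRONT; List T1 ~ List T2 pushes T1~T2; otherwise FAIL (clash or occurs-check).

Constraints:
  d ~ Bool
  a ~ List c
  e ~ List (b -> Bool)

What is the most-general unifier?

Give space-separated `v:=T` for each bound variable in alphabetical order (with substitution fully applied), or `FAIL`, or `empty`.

step 1: unify d ~ Bool  [subst: {-} | 2 pending]
  bind d := Bool
step 2: unify a ~ List c  [subst: {d:=Bool} | 1 pending]
  bind a := List c
step 3: unify e ~ List (b -> Bool)  [subst: {d:=Bool, a:=List c} | 0 pending]
  bind e := List (b -> Bool)

Answer: a:=List c d:=Bool e:=List (b -> Bool)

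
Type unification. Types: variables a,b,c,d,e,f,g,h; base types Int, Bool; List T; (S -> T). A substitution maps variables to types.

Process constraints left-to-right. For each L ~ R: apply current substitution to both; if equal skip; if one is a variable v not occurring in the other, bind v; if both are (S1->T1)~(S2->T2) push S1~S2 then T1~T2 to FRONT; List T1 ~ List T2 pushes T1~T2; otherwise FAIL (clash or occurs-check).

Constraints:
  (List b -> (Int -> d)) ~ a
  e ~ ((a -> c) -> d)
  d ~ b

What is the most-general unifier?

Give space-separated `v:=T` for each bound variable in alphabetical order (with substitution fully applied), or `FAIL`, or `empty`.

Answer: a:=(List b -> (Int -> b)) d:=b e:=(((List b -> (Int -> b)) -> c) -> b)

Derivation:
step 1: unify (List b -> (Int -> d)) ~ a  [subst: {-} | 2 pending]
  bind a := (List b -> (Int -> d))
step 2: unify e ~ (((List b -> (Int -> d)) -> c) -> d)  [subst: {a:=(List b -> (Int -> d))} | 1 pending]
  bind e := (((List b -> (Int -> d)) -> c) -> d)
step 3: unify d ~ b  [subst: {a:=(List b -> (Int -> d)), e:=(((List b -> (Int -> d)) -> c) -> d)} | 0 pending]
  bind d := b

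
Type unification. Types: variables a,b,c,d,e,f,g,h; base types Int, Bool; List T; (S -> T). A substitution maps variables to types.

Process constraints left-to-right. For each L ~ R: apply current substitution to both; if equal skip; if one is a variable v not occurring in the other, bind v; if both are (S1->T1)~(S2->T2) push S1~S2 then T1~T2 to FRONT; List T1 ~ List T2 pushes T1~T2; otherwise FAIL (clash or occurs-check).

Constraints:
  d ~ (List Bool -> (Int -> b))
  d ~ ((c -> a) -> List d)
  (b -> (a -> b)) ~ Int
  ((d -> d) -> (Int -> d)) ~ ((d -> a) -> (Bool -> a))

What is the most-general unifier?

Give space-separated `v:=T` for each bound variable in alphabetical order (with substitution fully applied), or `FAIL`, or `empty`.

Answer: FAIL

Derivation:
step 1: unify d ~ (List Bool -> (Int -> b))  [subst: {-} | 3 pending]
  bind d := (List Bool -> (Int -> b))
step 2: unify (List Bool -> (Int -> b)) ~ ((c -> a) -> List (List Bool -> (Int -> b)))  [subst: {d:=(List Bool -> (Int -> b))} | 2 pending]
  -> decompose arrow: push List Bool~(c -> a), (Int -> b)~List (List Bool -> (Int -> b))
step 3: unify List Bool ~ (c -> a)  [subst: {d:=(List Bool -> (Int -> b))} | 3 pending]
  clash: List Bool vs (c -> a)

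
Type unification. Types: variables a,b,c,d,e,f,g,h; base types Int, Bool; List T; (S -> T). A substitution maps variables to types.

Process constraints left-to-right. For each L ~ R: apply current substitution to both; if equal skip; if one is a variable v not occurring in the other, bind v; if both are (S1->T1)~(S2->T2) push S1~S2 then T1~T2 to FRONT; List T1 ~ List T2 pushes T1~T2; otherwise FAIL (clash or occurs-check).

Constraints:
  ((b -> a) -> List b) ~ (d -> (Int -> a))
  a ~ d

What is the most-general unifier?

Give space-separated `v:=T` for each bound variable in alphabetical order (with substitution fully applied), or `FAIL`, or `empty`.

Answer: FAIL

Derivation:
step 1: unify ((b -> a) -> List b) ~ (d -> (Int -> a))  [subst: {-} | 1 pending]
  -> decompose arrow: push (b -> a)~d, List b~(Int -> a)
step 2: unify (b -> a) ~ d  [subst: {-} | 2 pending]
  bind d := (b -> a)
step 3: unify List b ~ (Int -> a)  [subst: {d:=(b -> a)} | 1 pending]
  clash: List b vs (Int -> a)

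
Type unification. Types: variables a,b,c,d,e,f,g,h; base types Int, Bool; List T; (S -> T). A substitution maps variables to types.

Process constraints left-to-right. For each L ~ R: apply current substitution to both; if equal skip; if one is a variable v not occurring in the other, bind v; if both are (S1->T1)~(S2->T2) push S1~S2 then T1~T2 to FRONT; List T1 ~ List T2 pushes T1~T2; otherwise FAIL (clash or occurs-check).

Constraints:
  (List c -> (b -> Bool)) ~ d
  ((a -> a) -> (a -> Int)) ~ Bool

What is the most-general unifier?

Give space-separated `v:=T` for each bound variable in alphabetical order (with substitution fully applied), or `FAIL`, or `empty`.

Answer: FAIL

Derivation:
step 1: unify (List c -> (b -> Bool)) ~ d  [subst: {-} | 1 pending]
  bind d := (List c -> (b -> Bool))
step 2: unify ((a -> a) -> (a -> Int)) ~ Bool  [subst: {d:=(List c -> (b -> Bool))} | 0 pending]
  clash: ((a -> a) -> (a -> Int)) vs Bool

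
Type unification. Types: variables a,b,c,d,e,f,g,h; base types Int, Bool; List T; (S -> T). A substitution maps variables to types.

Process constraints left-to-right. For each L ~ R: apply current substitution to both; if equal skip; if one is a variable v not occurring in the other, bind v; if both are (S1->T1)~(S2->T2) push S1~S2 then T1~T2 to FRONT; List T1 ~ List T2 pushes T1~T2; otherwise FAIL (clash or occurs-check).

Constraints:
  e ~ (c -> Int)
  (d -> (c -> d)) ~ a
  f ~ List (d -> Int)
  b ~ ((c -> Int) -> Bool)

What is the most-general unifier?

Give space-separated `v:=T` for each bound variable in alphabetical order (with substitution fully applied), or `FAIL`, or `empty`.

step 1: unify e ~ (c -> Int)  [subst: {-} | 3 pending]
  bind e := (c -> Int)
step 2: unify (d -> (c -> d)) ~ a  [subst: {e:=(c -> Int)} | 2 pending]
  bind a := (d -> (c -> d))
step 3: unify f ~ List (d -> Int)  [subst: {e:=(c -> Int), a:=(d -> (c -> d))} | 1 pending]
  bind f := List (d -> Int)
step 4: unify b ~ ((c -> Int) -> Bool)  [subst: {e:=(c -> Int), a:=(d -> (c -> d)), f:=List (d -> Int)} | 0 pending]
  bind b := ((c -> Int) -> Bool)

Answer: a:=(d -> (c -> d)) b:=((c -> Int) -> Bool) e:=(c -> Int) f:=List (d -> Int)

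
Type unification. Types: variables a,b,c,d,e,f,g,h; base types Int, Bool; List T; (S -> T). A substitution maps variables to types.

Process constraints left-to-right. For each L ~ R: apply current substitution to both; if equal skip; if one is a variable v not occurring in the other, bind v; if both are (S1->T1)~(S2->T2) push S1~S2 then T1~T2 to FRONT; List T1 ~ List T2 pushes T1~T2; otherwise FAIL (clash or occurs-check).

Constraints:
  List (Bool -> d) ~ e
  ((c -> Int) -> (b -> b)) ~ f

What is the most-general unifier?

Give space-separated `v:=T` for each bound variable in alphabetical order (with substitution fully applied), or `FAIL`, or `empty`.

Answer: e:=List (Bool -> d) f:=((c -> Int) -> (b -> b))

Derivation:
step 1: unify List (Bool -> d) ~ e  [subst: {-} | 1 pending]
  bind e := List (Bool -> d)
step 2: unify ((c -> Int) -> (b -> b)) ~ f  [subst: {e:=List (Bool -> d)} | 0 pending]
  bind f := ((c -> Int) -> (b -> b))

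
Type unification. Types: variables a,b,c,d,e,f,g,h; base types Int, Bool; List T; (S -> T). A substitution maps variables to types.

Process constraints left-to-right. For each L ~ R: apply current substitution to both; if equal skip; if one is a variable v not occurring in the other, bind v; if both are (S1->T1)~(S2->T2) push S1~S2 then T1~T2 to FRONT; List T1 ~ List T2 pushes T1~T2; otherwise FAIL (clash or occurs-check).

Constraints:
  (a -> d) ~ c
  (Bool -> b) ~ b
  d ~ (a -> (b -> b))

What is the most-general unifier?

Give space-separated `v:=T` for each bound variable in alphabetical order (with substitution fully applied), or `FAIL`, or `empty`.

step 1: unify (a -> d) ~ c  [subst: {-} | 2 pending]
  bind c := (a -> d)
step 2: unify (Bool -> b) ~ b  [subst: {c:=(a -> d)} | 1 pending]
  occurs-check fail

Answer: FAIL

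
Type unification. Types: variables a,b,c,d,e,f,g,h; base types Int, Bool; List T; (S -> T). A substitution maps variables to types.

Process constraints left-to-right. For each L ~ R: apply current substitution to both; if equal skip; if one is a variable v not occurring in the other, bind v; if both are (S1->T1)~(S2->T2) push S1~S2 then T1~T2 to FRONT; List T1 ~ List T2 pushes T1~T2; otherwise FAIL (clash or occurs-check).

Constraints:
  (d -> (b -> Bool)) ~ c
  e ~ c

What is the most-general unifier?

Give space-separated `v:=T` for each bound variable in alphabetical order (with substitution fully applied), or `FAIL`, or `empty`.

step 1: unify (d -> (b -> Bool)) ~ c  [subst: {-} | 1 pending]
  bind c := (d -> (b -> Bool))
step 2: unify e ~ (d -> (b -> Bool))  [subst: {c:=(d -> (b -> Bool))} | 0 pending]
  bind e := (d -> (b -> Bool))

Answer: c:=(d -> (b -> Bool)) e:=(d -> (b -> Bool))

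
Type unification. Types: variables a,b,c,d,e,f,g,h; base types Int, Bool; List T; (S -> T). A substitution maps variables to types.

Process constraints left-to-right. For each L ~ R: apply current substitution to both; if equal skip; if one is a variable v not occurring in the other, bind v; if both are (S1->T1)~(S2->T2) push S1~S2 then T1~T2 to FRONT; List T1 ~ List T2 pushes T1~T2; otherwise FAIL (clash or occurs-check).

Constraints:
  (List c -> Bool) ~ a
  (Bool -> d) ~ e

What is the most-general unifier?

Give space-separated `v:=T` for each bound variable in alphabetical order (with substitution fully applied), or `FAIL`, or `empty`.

step 1: unify (List c -> Bool) ~ a  [subst: {-} | 1 pending]
  bind a := (List c -> Bool)
step 2: unify (Bool -> d) ~ e  [subst: {a:=(List c -> Bool)} | 0 pending]
  bind e := (Bool -> d)

Answer: a:=(List c -> Bool) e:=(Bool -> d)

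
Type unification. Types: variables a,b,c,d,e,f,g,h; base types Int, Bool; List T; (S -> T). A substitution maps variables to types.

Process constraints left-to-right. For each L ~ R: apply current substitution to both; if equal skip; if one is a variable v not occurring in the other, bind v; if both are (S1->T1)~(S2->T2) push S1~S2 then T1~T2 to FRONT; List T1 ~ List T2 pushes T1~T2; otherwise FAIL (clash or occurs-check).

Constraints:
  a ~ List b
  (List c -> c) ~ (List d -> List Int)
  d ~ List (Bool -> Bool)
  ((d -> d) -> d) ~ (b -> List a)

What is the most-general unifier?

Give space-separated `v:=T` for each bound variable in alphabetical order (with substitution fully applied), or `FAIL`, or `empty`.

step 1: unify a ~ List b  [subst: {-} | 3 pending]
  bind a := List b
step 2: unify (List c -> c) ~ (List d -> List Int)  [subst: {a:=List b} | 2 pending]
  -> decompose arrow: push List c~List d, c~List Int
step 3: unify List c ~ List d  [subst: {a:=List b} | 3 pending]
  -> decompose List: push c~d
step 4: unify c ~ d  [subst: {a:=List b} | 3 pending]
  bind c := d
step 5: unify d ~ List Int  [subst: {a:=List b, c:=d} | 2 pending]
  bind d := List Int
step 6: unify List Int ~ List (Bool -> Bool)  [subst: {a:=List b, c:=d, d:=List Int} | 1 pending]
  -> decompose List: push Int~(Bool -> Bool)
step 7: unify Int ~ (Bool -> Bool)  [subst: {a:=List b, c:=d, d:=List Int} | 1 pending]
  clash: Int vs (Bool -> Bool)

Answer: FAIL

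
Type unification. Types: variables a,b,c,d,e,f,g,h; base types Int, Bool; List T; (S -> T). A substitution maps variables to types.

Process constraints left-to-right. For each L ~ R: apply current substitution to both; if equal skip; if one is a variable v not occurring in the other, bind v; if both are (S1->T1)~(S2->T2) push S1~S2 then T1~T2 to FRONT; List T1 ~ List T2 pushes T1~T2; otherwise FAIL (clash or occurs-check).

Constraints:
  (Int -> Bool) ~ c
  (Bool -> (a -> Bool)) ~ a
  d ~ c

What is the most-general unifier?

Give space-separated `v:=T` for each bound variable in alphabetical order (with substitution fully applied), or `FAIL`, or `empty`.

Answer: FAIL

Derivation:
step 1: unify (Int -> Bool) ~ c  [subst: {-} | 2 pending]
  bind c := (Int -> Bool)
step 2: unify (Bool -> (a -> Bool)) ~ a  [subst: {c:=(Int -> Bool)} | 1 pending]
  occurs-check fail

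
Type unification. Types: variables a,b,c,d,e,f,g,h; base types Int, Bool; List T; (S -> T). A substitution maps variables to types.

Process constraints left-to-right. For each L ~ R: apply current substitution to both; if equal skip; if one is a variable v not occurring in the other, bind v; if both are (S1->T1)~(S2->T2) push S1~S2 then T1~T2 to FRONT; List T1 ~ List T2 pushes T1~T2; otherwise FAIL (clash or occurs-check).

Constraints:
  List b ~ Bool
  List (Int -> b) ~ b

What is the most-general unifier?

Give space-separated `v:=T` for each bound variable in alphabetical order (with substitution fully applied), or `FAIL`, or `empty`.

Answer: FAIL

Derivation:
step 1: unify List b ~ Bool  [subst: {-} | 1 pending]
  clash: List b vs Bool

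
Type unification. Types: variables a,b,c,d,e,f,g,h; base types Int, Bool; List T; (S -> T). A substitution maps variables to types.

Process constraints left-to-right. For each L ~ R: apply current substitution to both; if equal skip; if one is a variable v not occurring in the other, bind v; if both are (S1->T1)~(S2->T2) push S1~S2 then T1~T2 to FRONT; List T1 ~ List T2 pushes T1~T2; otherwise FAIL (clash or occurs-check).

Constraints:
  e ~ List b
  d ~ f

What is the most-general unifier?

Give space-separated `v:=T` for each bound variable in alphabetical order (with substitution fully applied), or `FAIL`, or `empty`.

Answer: d:=f e:=List b

Derivation:
step 1: unify e ~ List b  [subst: {-} | 1 pending]
  bind e := List b
step 2: unify d ~ f  [subst: {e:=List b} | 0 pending]
  bind d := f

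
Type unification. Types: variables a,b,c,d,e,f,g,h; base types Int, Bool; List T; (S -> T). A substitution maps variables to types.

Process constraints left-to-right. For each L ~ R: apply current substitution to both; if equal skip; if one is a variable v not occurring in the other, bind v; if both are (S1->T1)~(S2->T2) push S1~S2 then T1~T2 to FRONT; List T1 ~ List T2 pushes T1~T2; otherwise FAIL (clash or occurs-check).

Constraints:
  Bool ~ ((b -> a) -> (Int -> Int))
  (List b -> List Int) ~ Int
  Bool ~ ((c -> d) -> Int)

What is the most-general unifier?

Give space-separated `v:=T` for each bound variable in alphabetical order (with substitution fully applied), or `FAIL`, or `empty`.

step 1: unify Bool ~ ((b -> a) -> (Int -> Int))  [subst: {-} | 2 pending]
  clash: Bool vs ((b -> a) -> (Int -> Int))

Answer: FAIL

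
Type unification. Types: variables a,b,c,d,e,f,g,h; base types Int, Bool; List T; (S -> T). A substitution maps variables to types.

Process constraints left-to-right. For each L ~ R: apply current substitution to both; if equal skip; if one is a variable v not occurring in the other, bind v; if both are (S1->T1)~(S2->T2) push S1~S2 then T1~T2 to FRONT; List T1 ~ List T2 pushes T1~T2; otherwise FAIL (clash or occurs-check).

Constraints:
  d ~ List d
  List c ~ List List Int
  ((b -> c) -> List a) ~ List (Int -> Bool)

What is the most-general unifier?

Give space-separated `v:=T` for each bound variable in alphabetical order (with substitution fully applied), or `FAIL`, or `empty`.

step 1: unify d ~ List d  [subst: {-} | 2 pending]
  occurs-check fail: d in List d

Answer: FAIL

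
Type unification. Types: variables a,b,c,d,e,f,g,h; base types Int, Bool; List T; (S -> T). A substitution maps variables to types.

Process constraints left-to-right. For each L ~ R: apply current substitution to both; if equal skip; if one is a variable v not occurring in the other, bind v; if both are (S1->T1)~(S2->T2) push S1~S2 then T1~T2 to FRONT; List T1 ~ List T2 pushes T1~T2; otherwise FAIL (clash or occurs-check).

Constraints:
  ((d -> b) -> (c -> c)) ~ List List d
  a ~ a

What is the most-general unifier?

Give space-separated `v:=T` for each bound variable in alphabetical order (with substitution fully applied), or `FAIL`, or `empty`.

step 1: unify ((d -> b) -> (c -> c)) ~ List List d  [subst: {-} | 1 pending]
  clash: ((d -> b) -> (c -> c)) vs List List d

Answer: FAIL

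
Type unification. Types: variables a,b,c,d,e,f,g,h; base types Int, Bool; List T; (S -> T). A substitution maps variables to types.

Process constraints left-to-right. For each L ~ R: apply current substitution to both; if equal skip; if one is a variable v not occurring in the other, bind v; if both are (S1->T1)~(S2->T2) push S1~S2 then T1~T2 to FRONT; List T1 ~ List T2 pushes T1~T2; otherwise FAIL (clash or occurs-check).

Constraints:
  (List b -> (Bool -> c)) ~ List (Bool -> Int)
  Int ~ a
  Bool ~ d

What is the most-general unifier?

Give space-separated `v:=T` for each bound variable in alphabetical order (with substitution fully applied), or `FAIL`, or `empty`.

step 1: unify (List b -> (Bool -> c)) ~ List (Bool -> Int)  [subst: {-} | 2 pending]
  clash: (List b -> (Bool -> c)) vs List (Bool -> Int)

Answer: FAIL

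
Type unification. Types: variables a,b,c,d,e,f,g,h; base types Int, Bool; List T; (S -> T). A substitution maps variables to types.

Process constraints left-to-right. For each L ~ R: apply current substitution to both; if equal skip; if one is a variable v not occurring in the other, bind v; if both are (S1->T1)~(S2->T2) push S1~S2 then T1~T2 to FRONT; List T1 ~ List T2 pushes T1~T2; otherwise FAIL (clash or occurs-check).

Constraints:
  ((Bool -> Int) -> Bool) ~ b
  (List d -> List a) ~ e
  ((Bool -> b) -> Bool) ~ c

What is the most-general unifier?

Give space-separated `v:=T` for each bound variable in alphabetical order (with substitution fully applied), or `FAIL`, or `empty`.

Answer: b:=((Bool -> Int) -> Bool) c:=((Bool -> ((Bool -> Int) -> Bool)) -> Bool) e:=(List d -> List a)

Derivation:
step 1: unify ((Bool -> Int) -> Bool) ~ b  [subst: {-} | 2 pending]
  bind b := ((Bool -> Int) -> Bool)
step 2: unify (List d -> List a) ~ e  [subst: {b:=((Bool -> Int) -> Bool)} | 1 pending]
  bind e := (List d -> List a)
step 3: unify ((Bool -> ((Bool -> Int) -> Bool)) -> Bool) ~ c  [subst: {b:=((Bool -> Int) -> Bool), e:=(List d -> List a)} | 0 pending]
  bind c := ((Bool -> ((Bool -> Int) -> Bool)) -> Bool)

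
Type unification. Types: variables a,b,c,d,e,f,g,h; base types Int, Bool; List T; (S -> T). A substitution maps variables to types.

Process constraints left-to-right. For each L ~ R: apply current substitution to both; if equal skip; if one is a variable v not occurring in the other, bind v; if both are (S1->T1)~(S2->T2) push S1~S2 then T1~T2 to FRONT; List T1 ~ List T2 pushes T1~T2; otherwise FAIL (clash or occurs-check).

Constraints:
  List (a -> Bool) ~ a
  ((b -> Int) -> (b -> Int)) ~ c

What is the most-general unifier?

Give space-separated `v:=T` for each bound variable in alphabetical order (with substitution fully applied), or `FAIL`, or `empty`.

step 1: unify List (a -> Bool) ~ a  [subst: {-} | 1 pending]
  occurs-check fail

Answer: FAIL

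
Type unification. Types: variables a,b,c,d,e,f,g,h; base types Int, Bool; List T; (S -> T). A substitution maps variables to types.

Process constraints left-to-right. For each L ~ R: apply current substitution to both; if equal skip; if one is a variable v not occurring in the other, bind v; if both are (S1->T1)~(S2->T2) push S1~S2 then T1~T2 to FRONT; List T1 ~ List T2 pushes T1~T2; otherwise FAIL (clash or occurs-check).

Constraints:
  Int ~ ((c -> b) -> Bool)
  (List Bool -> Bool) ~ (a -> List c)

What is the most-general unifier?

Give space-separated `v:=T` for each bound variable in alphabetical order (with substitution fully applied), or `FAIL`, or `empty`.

step 1: unify Int ~ ((c -> b) -> Bool)  [subst: {-} | 1 pending]
  clash: Int vs ((c -> b) -> Bool)

Answer: FAIL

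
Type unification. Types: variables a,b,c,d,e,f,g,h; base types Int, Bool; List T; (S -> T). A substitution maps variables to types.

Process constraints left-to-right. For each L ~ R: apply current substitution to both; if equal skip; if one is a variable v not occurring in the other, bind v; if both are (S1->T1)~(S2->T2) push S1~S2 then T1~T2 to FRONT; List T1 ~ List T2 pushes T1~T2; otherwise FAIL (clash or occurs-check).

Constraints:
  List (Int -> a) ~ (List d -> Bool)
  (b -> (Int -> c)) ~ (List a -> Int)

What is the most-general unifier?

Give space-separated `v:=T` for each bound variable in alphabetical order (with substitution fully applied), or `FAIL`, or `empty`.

step 1: unify List (Int -> a) ~ (List d -> Bool)  [subst: {-} | 1 pending]
  clash: List (Int -> a) vs (List d -> Bool)

Answer: FAIL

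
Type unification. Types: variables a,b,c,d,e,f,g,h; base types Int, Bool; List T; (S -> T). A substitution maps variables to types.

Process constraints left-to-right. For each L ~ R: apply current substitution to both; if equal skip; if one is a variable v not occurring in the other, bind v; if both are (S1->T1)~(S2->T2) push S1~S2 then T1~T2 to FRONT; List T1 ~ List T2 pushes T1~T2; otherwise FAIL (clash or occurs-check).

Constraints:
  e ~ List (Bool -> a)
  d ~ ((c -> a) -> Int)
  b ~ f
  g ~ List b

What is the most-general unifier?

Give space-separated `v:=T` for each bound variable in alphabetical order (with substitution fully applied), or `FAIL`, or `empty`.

Answer: b:=f d:=((c -> a) -> Int) e:=List (Bool -> a) g:=List f

Derivation:
step 1: unify e ~ List (Bool -> a)  [subst: {-} | 3 pending]
  bind e := List (Bool -> a)
step 2: unify d ~ ((c -> a) -> Int)  [subst: {e:=List (Bool -> a)} | 2 pending]
  bind d := ((c -> a) -> Int)
step 3: unify b ~ f  [subst: {e:=List (Bool -> a), d:=((c -> a) -> Int)} | 1 pending]
  bind b := f
step 4: unify g ~ List f  [subst: {e:=List (Bool -> a), d:=((c -> a) -> Int), b:=f} | 0 pending]
  bind g := List f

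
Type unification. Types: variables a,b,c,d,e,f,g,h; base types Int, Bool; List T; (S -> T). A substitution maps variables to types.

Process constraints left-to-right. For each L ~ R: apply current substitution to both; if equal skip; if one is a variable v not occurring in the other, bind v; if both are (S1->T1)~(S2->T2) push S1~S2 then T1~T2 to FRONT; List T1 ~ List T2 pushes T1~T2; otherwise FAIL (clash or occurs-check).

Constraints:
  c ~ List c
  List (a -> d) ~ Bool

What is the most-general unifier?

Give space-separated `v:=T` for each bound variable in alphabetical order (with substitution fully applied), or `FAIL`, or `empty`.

step 1: unify c ~ List c  [subst: {-} | 1 pending]
  occurs-check fail: c in List c

Answer: FAIL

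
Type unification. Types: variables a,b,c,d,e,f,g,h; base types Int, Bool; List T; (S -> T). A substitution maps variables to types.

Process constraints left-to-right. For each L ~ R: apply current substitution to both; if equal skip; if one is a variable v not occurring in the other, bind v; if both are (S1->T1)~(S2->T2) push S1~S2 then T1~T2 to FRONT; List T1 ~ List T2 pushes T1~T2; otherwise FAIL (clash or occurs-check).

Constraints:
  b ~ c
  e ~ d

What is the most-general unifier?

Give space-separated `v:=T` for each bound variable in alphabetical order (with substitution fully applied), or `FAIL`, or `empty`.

step 1: unify b ~ c  [subst: {-} | 1 pending]
  bind b := c
step 2: unify e ~ d  [subst: {b:=c} | 0 pending]
  bind e := d

Answer: b:=c e:=d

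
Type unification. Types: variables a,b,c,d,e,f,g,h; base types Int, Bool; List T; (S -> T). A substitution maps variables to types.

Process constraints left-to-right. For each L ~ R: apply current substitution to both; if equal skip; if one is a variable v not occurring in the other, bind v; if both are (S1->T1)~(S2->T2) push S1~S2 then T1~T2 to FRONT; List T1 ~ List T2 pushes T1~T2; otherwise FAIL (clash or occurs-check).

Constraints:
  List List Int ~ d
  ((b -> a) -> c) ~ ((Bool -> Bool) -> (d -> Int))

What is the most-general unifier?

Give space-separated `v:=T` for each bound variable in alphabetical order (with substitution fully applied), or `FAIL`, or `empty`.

Answer: a:=Bool b:=Bool c:=(List List Int -> Int) d:=List List Int

Derivation:
step 1: unify List List Int ~ d  [subst: {-} | 1 pending]
  bind d := List List Int
step 2: unify ((b -> a) -> c) ~ ((Bool -> Bool) -> (List List Int -> Int))  [subst: {d:=List List Int} | 0 pending]
  -> decompose arrow: push (b -> a)~(Bool -> Bool), c~(List List Int -> Int)
step 3: unify (b -> a) ~ (Bool -> Bool)  [subst: {d:=List List Int} | 1 pending]
  -> decompose arrow: push b~Bool, a~Bool
step 4: unify b ~ Bool  [subst: {d:=List List Int} | 2 pending]
  bind b := Bool
step 5: unify a ~ Bool  [subst: {d:=List List Int, b:=Bool} | 1 pending]
  bind a := Bool
step 6: unify c ~ (List List Int -> Int)  [subst: {d:=List List Int, b:=Bool, a:=Bool} | 0 pending]
  bind c := (List List Int -> Int)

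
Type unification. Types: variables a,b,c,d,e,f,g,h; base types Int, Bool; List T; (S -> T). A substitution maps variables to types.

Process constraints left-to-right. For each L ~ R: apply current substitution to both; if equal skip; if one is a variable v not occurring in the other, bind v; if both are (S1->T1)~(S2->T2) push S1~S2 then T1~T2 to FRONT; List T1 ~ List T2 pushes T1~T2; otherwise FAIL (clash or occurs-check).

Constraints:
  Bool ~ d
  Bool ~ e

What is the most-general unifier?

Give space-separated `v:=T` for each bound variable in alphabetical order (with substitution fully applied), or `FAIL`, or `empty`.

step 1: unify Bool ~ d  [subst: {-} | 1 pending]
  bind d := Bool
step 2: unify Bool ~ e  [subst: {d:=Bool} | 0 pending]
  bind e := Bool

Answer: d:=Bool e:=Bool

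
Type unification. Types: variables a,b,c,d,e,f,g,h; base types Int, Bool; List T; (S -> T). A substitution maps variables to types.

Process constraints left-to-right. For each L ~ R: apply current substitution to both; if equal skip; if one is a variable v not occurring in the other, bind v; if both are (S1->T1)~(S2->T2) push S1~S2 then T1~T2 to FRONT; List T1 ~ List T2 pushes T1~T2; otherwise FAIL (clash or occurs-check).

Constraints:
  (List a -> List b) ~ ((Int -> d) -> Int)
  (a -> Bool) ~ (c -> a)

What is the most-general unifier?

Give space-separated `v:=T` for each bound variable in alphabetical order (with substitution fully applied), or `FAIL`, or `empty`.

step 1: unify (List a -> List b) ~ ((Int -> d) -> Int)  [subst: {-} | 1 pending]
  -> decompose arrow: push List a~(Int -> d), List b~Int
step 2: unify List a ~ (Int -> d)  [subst: {-} | 2 pending]
  clash: List a vs (Int -> d)

Answer: FAIL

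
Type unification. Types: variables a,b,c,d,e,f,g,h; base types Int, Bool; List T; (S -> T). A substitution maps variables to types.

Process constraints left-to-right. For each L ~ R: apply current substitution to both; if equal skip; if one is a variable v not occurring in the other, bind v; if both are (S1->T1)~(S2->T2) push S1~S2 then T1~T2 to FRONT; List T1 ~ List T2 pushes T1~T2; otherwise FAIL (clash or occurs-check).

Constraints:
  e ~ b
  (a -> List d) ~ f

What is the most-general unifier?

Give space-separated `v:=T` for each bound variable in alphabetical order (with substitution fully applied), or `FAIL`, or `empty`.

Answer: e:=b f:=(a -> List d)

Derivation:
step 1: unify e ~ b  [subst: {-} | 1 pending]
  bind e := b
step 2: unify (a -> List d) ~ f  [subst: {e:=b} | 0 pending]
  bind f := (a -> List d)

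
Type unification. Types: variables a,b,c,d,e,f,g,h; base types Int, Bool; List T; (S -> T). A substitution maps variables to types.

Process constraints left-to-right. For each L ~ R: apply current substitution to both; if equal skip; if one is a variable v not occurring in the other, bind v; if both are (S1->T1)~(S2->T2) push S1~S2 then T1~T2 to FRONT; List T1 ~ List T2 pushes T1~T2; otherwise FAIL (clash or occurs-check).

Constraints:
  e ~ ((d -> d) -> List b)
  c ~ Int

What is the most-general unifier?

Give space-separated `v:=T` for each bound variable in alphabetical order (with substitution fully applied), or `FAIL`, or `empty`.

Answer: c:=Int e:=((d -> d) -> List b)

Derivation:
step 1: unify e ~ ((d -> d) -> List b)  [subst: {-} | 1 pending]
  bind e := ((d -> d) -> List b)
step 2: unify c ~ Int  [subst: {e:=((d -> d) -> List b)} | 0 pending]
  bind c := Int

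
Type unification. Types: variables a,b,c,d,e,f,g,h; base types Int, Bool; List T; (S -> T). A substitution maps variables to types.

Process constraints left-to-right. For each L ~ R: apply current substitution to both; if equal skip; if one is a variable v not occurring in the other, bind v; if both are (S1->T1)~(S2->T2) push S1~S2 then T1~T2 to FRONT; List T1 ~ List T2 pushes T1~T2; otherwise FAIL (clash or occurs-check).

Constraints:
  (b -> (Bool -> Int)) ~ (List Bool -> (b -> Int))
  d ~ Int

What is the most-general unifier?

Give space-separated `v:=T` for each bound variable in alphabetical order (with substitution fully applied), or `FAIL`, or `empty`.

Answer: FAIL

Derivation:
step 1: unify (b -> (Bool -> Int)) ~ (List Bool -> (b -> Int))  [subst: {-} | 1 pending]
  -> decompose arrow: push b~List Bool, (Bool -> Int)~(b -> Int)
step 2: unify b ~ List Bool  [subst: {-} | 2 pending]
  bind b := List Bool
step 3: unify (Bool -> Int) ~ (List Bool -> Int)  [subst: {b:=List Bool} | 1 pending]
  -> decompose arrow: push Bool~List Bool, Int~Int
step 4: unify Bool ~ List Bool  [subst: {b:=List Bool} | 2 pending]
  clash: Bool vs List Bool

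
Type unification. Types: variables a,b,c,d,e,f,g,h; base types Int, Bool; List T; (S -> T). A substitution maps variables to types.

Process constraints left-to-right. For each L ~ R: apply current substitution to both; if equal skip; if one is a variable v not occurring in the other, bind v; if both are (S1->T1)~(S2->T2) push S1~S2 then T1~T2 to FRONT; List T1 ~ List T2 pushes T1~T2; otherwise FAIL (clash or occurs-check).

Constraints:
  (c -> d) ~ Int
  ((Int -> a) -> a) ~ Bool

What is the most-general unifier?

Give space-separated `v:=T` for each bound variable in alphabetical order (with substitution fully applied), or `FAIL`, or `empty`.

step 1: unify (c -> d) ~ Int  [subst: {-} | 1 pending]
  clash: (c -> d) vs Int

Answer: FAIL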